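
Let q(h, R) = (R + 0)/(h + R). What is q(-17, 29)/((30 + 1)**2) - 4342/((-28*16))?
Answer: 6260617/645792 ≈ 9.6945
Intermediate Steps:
q(h, R) = R/(R + h)
q(-17, 29)/((30 + 1)**2) - 4342/((-28*16)) = (29/(29 - 17))/((30 + 1)**2) - 4342/((-28*16)) = (29/12)/(31**2) - 4342/(-448) = (29*(1/12))/961 - 4342*(-1/448) = (29/12)*(1/961) + 2171/224 = 29/11532 + 2171/224 = 6260617/645792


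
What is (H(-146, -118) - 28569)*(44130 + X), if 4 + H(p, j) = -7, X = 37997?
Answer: -2347189660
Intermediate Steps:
H(p, j) = -11 (H(p, j) = -4 - 7 = -11)
(H(-146, -118) - 28569)*(44130 + X) = (-11 - 28569)*(44130 + 37997) = -28580*82127 = -2347189660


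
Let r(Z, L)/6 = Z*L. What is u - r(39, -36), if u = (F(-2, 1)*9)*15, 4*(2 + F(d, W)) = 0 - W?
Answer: 32481/4 ≈ 8120.3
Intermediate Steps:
F(d, W) = -2 - W/4 (F(d, W) = -2 + (0 - W)/4 = -2 + (-W)/4 = -2 - W/4)
r(Z, L) = 6*L*Z (r(Z, L) = 6*(Z*L) = 6*(L*Z) = 6*L*Z)
u = -1215/4 (u = ((-2 - 1/4*1)*9)*15 = ((-2 - 1/4)*9)*15 = -9/4*9*15 = -81/4*15 = -1215/4 ≈ -303.75)
u - r(39, -36) = -1215/4 - 6*(-36)*39 = -1215/4 - 1*(-8424) = -1215/4 + 8424 = 32481/4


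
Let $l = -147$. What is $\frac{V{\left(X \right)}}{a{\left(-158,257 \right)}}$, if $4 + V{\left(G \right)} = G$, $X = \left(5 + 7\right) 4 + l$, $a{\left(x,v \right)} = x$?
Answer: $\frac{103}{158} \approx 0.6519$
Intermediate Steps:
$X = -99$ ($X = \left(5 + 7\right) 4 - 147 = 12 \cdot 4 - 147 = 48 - 147 = -99$)
$V{\left(G \right)} = -4 + G$
$\frac{V{\left(X \right)}}{a{\left(-158,257 \right)}} = \frac{-4 - 99}{-158} = \left(-103\right) \left(- \frac{1}{158}\right) = \frac{103}{158}$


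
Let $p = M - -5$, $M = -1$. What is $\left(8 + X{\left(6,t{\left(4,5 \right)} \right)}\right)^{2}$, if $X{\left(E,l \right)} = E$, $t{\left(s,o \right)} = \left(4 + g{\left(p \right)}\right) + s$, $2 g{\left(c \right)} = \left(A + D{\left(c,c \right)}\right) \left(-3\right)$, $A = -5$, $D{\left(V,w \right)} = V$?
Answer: $196$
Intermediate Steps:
$p = 4$ ($p = -1 - -5 = -1 + 5 = 4$)
$g{\left(c \right)} = \frac{15}{2} - \frac{3 c}{2}$ ($g{\left(c \right)} = \frac{\left(-5 + c\right) \left(-3\right)}{2} = \frac{15 - 3 c}{2} = \frac{15}{2} - \frac{3 c}{2}$)
$t{\left(s,o \right)} = \frac{11}{2} + s$ ($t{\left(s,o \right)} = \left(4 + \left(\frac{15}{2} - 6\right)\right) + s = \left(4 + \frac{3}{2}\right) + s = \frac{11}{2} + s$)
$\left(8 + X{\left(6,t{\left(4,5 \right)} \right)}\right)^{2} = \left(8 + 6\right)^{2} = 14^{2} = 196$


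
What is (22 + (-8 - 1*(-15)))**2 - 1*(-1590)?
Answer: 2431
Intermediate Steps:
(22 + (-8 - 1*(-15)))**2 - 1*(-1590) = (22 + (-8 + 15))**2 + 1590 = (22 + 7)**2 + 1590 = 29**2 + 1590 = 841 + 1590 = 2431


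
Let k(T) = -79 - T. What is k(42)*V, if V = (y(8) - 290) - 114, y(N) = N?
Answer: 47916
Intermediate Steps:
V = -396 (V = (8 - 290) - 114 = -282 - 114 = -396)
k(42)*V = (-79 - 1*42)*(-396) = (-79 - 42)*(-396) = -121*(-396) = 47916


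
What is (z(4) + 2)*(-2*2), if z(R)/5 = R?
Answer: -88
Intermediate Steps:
z(R) = 5*R
(z(4) + 2)*(-2*2) = (5*4 + 2)*(-2*2) = (20 + 2)*(-4) = 22*(-4) = -88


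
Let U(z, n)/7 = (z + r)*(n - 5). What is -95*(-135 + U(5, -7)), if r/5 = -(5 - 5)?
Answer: 52725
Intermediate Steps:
r = 0 (r = 5*(-(5 - 5)) = 5*(-1*0) = 5*0 = 0)
U(z, n) = 7*z*(-5 + n) (U(z, n) = 7*((z + 0)*(n - 5)) = 7*(z*(-5 + n)) = 7*z*(-5 + n))
-95*(-135 + U(5, -7)) = -95*(-135 + 7*5*(-5 - 7)) = -95*(-135 + 7*5*(-12)) = -95*(-135 - 420) = -95*(-555) = 52725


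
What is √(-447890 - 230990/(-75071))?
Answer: 20*I*√6310340489158/75071 ≈ 669.24*I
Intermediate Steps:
√(-447890 - 230990/(-75071)) = √(-447890 - 230990*(-1/75071)) = √(-447890 + 230990/75071) = √(-33623319200/75071) = 20*I*√6310340489158/75071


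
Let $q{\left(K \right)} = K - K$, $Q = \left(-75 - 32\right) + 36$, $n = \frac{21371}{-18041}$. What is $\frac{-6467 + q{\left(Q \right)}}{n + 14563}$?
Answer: $- \frac{116671147}{262709712} \approx -0.44411$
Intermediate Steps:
$n = - \frac{21371}{18041}$ ($n = 21371 \left(- \frac{1}{18041}\right) = - \frac{21371}{18041} \approx -1.1846$)
$Q = -71$ ($Q = -107 + 36 = -71$)
$q{\left(K \right)} = 0$
$\frac{-6467 + q{\left(Q \right)}}{n + 14563} = \frac{-6467 + 0}{- \frac{21371}{18041} + 14563} = - \frac{6467}{\frac{262709712}{18041}} = \left(-6467\right) \frac{18041}{262709712} = - \frac{116671147}{262709712}$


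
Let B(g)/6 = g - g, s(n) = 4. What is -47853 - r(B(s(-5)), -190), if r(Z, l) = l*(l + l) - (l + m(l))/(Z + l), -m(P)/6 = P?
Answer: -120058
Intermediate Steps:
m(P) = -6*P
B(g) = 0 (B(g) = 6*(g - g) = 6*0 = 0)
r(Z, l) = 2*l² + 5*l/(Z + l) (r(Z, l) = l*(l + l) - (l - 6*l)/(Z + l) = l*(2*l) - (-5*l)/(Z + l) = 2*l² - (-5)*l/(Z + l) = 2*l² + 5*l/(Z + l))
-47853 - r(B(s(-5)), -190) = -47853 - (-190)*(5 + 2*(-190)² + 2*0*(-190))/(0 - 190) = -47853 - (-190)*(5 + 2*36100 + 0)/(-190) = -47853 - (-190)*(-1)*(5 + 72200 + 0)/190 = -47853 - (-190)*(-1)*72205/190 = -47853 - 1*72205 = -47853 - 72205 = -120058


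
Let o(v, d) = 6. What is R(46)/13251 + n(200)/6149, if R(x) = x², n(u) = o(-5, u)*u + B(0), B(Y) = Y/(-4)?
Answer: 28912484/81480399 ≈ 0.35484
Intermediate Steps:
B(Y) = -Y/4 (B(Y) = Y*(-¼) = -Y/4)
n(u) = 6*u (n(u) = 6*u - ¼*0 = 6*u + 0 = 6*u)
R(46)/13251 + n(200)/6149 = 46²/13251 + (6*200)/6149 = 2116*(1/13251) + 1200*(1/6149) = 2116/13251 + 1200/6149 = 28912484/81480399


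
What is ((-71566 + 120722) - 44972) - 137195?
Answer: -133011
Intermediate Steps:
((-71566 + 120722) - 44972) - 137195 = (49156 - 44972) - 137195 = 4184 - 137195 = -133011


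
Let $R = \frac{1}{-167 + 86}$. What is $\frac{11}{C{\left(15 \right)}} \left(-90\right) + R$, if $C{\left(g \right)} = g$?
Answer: $- \frac{5347}{81} \approx -66.012$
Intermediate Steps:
$R = - \frac{1}{81}$ ($R = \frac{1}{-81} = - \frac{1}{81} \approx -0.012346$)
$\frac{11}{C{\left(15 \right)}} \left(-90\right) + R = \frac{11}{15} \left(-90\right) - \frac{1}{81} = -66 - \frac{1}{81} = - \frac{5347}{81}$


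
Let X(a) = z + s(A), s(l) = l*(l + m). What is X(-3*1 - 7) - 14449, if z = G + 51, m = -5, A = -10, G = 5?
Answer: -14243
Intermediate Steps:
z = 56 (z = 5 + 51 = 56)
s(l) = l*(-5 + l) (s(l) = l*(l - 5) = l*(-5 + l))
X(a) = 206 (X(a) = 56 - 10*(-5 - 10) = 56 - 10*(-15) = 56 + 150 = 206)
X(-3*1 - 7) - 14449 = 206 - 14449 = -14243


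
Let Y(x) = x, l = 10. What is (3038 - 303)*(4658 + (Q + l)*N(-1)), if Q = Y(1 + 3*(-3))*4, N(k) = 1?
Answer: 12679460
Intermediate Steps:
Q = -32 (Q = (1 + 3*(-3))*4 = (1 - 9)*4 = -8*4 = -32)
(3038 - 303)*(4658 + (Q + l)*N(-1)) = (3038 - 303)*(4658 + (-32 + 10)*1) = 2735*(4658 - 22*1) = 2735*(4658 - 22) = 2735*4636 = 12679460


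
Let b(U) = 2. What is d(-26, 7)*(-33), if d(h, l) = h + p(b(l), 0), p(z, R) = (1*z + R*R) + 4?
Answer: 660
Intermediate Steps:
p(z, R) = 4 + z + R² (p(z, R) = (z + R²) + 4 = 4 + z + R²)
d(h, l) = 6 + h (d(h, l) = h + (4 + 2 + 0²) = h + (4 + 2 + 0) = h + 6 = 6 + h)
d(-26, 7)*(-33) = (6 - 26)*(-33) = -20*(-33) = 660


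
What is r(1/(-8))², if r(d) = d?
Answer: 1/64 ≈ 0.015625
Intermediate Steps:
r(1/(-8))² = (1/(-8))² = (1*(-⅛))² = (-⅛)² = 1/64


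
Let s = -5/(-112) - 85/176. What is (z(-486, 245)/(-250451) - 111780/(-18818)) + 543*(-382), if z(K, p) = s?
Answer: -150545476470934137/725799985372 ≈ -2.0742e+5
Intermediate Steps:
s = -135/308 (s = -5*(-1/112) - 85*1/176 = 5/112 - 85/176 = -135/308 ≈ -0.43831)
z(K, p) = -135/308
(z(-486, 245)/(-250451) - 111780/(-18818)) + 543*(-382) = (-135/308/(-250451) - 111780/(-18818)) + 543*(-382) = (-135/308*(-1/250451) - 111780*(-1/18818)) - 207426 = (135/77138908 + 55890/9409) - 207426 = 4311294838335/725799985372 - 207426 = -150545476470934137/725799985372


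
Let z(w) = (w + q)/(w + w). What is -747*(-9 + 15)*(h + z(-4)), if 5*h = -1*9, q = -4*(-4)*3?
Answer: 163593/5 ≈ 32719.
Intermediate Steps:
q = 48 (q = 16*3 = 48)
z(w) = (48 + w)/(2*w) (z(w) = (w + 48)/(w + w) = (48 + w)/((2*w)) = (48 + w)*(1/(2*w)) = (48 + w)/(2*w))
h = -9/5 (h = (-1*9)/5 = (⅕)*(-9) = -9/5 ≈ -1.8000)
-747*(-9 + 15)*(h + z(-4)) = -747*(-9 + 15)*(-9/5 + (½)*(48 - 4)/(-4)) = -4482*(-9/5 + (½)*(-¼)*44) = -4482*(-9/5 - 11/2) = -4482*(-73)/10 = -747*(-219/5) = 163593/5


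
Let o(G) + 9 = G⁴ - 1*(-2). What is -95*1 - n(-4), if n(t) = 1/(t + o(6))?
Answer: -122076/1285 ≈ -95.001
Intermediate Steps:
o(G) = -7 + G⁴ (o(G) = -9 + (G⁴ - 1*(-2)) = -9 + (G⁴ + 2) = -9 + (2 + G⁴) = -7 + G⁴)
n(t) = 1/(1289 + t) (n(t) = 1/(t + (-7 + 6⁴)) = 1/(t + (-7 + 1296)) = 1/(t + 1289) = 1/(1289 + t))
-95*1 - n(-4) = -95*1 - 1/(1289 - 4) = -95 - 1/1285 = -122076/1285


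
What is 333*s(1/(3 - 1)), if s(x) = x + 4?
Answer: 2997/2 ≈ 1498.5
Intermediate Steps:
s(x) = 4 + x
333*s(1/(3 - 1)) = 333*(4 + 1/(3 - 1)) = 333*(4 + 1/2) = 333*(4 + ½) = 333*(9/2) = 2997/2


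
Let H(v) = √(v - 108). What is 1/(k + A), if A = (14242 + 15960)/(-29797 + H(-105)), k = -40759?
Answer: -18094621814146/737537031081790439 + 15101*I*√213/737537031081790439 ≈ -2.4534e-5 + 2.9882e-13*I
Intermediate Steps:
H(v) = √(-108 + v)
A = 30202/(-29797 + I*√213) (A = (14242 + 15960)/(-29797 + √(-108 - 105)) = 30202/(-29797 + √(-213)) = 30202/(-29797 + I*√213) ≈ -1.0136 - 0.00049646*I)
1/(k + A) = 1/(-40759 + (-449964497/443930711 - 15101*I*√213/443930711)) = 1/(-18094621814146/443930711 - 15101*I*√213/443930711)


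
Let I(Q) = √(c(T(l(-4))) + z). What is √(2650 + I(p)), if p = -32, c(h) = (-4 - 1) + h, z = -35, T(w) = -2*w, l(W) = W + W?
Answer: √(2650 + 2*I*√6) ≈ 51.478 + 0.0476*I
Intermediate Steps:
l(W) = 2*W
c(h) = -5 + h
I(Q) = 2*I*√6 (I(Q) = √((-5 - 4*(-4)) - 35) = √((-5 - 2*(-8)) - 35) = √((-5 + 16) - 35) = √(11 - 35) = √(-24) = 2*I*√6)
√(2650 + I(p)) = √(2650 + 2*I*√6)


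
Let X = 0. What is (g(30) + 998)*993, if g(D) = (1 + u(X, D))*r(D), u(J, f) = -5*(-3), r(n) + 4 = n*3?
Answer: 2357382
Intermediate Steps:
r(n) = -4 + 3*n (r(n) = -4 + n*3 = -4 + 3*n)
u(J, f) = 15
g(D) = -64 + 48*D (g(D) = (1 + 15)*(-4 + 3*D) = 16*(-4 + 3*D) = -64 + 48*D)
(g(30) + 998)*993 = ((-64 + 48*30) + 998)*993 = ((-64 + 1440) + 998)*993 = (1376 + 998)*993 = 2374*993 = 2357382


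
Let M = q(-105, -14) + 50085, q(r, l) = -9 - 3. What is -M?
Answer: -50073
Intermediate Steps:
q(r, l) = -12
M = 50073 (M = -12 + 50085 = 50073)
-M = -1*50073 = -50073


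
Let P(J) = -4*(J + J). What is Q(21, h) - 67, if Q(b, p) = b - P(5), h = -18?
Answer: -6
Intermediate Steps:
P(J) = -8*J
Q(b, p) = 40 + b (Q(b, p) = b - (-8)*5 = b - 1*(-40) = b + 40 = 40 + b)
Q(21, h) - 67 = (40 + 21) - 67 = 61 - 67 = -6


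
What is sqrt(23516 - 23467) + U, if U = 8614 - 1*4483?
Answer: 4138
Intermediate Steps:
U = 4131 (U = 8614 - 4483 = 4131)
sqrt(23516 - 23467) + U = sqrt(23516 - 23467) + 4131 = sqrt(49) + 4131 = 7 + 4131 = 4138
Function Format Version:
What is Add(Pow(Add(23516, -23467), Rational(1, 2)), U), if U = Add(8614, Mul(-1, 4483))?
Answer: 4138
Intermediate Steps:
U = 4131 (U = Add(8614, -4483) = 4131)
Add(Pow(Add(23516, -23467), Rational(1, 2)), U) = Add(Pow(Add(23516, -23467), Rational(1, 2)), 4131) = Add(Pow(49, Rational(1, 2)), 4131) = Add(7, 4131) = 4138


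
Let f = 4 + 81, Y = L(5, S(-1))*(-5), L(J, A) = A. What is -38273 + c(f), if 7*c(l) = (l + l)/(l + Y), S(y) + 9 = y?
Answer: -7233563/189 ≈ -38273.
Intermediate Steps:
S(y) = -9 + y
Y = 50 (Y = (-9 - 1)*(-5) = -10*(-5) = 50)
f = 85
c(l) = 2*l/(7*(50 + l)) (c(l) = ((l + l)/(l + 50))/7 = ((2*l)/(50 + l))/7 = (2*l/(50 + l))/7 = 2*l/(7*(50 + l)))
-38273 + c(f) = -38273 + (2/7)*85/(50 + 85) = -38273 + (2/7)*85/135 = -38273 + (2/7)*85*(1/135) = -38273 + 34/189 = -7233563/189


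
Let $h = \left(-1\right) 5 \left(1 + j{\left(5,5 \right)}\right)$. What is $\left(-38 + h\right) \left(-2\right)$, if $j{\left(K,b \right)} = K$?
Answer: $136$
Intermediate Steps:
$h = -30$ ($h = \left(-1\right) 5 \left(1 + 5\right) = \left(-5\right) 6 = -30$)
$\left(-38 + h\right) \left(-2\right) = \left(-38 - 30\right) \left(-2\right) = \left(-68\right) \left(-2\right) = 136$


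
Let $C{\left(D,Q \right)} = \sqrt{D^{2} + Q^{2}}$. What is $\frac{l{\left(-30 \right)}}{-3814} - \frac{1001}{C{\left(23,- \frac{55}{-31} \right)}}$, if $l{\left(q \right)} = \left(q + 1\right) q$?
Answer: $- \frac{435}{1907} - \frac{2387 \sqrt{3026}}{3026} \approx -43.621$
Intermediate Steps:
$l{\left(q \right)} = q \left(1 + q\right)$ ($l{\left(q \right)} = \left(1 + q\right) q = q \left(1 + q\right)$)
$\frac{l{\left(-30 \right)}}{-3814} - \frac{1001}{C{\left(23,- \frac{55}{-31} \right)}} = \frac{\left(-30\right) \left(1 - 30\right)}{-3814} - \frac{1001}{\sqrt{23^{2} + \left(- \frac{55}{-31}\right)^{2}}} = \left(-30\right) \left(-29\right) \left(- \frac{1}{3814}\right) - \frac{1001}{\sqrt{529 + \left(\left(-55\right) \left(- \frac{1}{31}\right)\right)^{2}}} = 870 \left(- \frac{1}{3814}\right) - \frac{1001}{\sqrt{529 + \left(\frac{55}{31}\right)^{2}}} = - \frac{435}{1907} - \frac{1001}{\sqrt{529 + \frac{3025}{961}}} = - \frac{435}{1907} - \frac{1001}{\sqrt{\frac{511394}{961}}} = - \frac{435}{1907} - \frac{1001}{\frac{13}{31} \sqrt{3026}} = - \frac{435}{1907} - 1001 \frac{31 \sqrt{3026}}{39338} = - \frac{435}{1907} - \frac{2387 \sqrt{3026}}{3026}$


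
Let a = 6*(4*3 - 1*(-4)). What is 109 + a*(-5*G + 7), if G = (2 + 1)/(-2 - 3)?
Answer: 1069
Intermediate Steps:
G = -⅗ (G = 3/(-5) = 3*(-⅕) = -⅗ ≈ -0.60000)
a = 96 (a = 6*(12 + 4) = 6*16 = 96)
109 + a*(-5*G + 7) = 109 + 96*(-5*(-⅗) + 7) = 109 + 96*(3 + 7) = 109 + 96*10 = 109 + 960 = 1069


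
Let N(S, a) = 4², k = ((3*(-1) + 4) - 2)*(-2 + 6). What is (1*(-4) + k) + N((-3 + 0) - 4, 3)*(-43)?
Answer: -696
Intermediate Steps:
k = -4 (k = ((-3 + 4) - 2)*4 = (1 - 2)*4 = -1*4 = -4)
N(S, a) = 16
(1*(-4) + k) + N((-3 + 0) - 4, 3)*(-43) = (1*(-4) - 4) + 16*(-43) = (-4 - 4) - 688 = -8 - 688 = -696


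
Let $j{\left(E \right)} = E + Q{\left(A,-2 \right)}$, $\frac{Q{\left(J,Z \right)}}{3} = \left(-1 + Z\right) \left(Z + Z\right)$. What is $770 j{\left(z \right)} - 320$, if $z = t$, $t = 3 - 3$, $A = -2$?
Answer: $27400$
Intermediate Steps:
$Q{\left(J,Z \right)} = 6 Z \left(-1 + Z\right)$ ($Q{\left(J,Z \right)} = 3 \left(-1 + Z\right) \left(Z + Z\right) = 3 \left(-1 + Z\right) 2 Z = 3 \cdot 2 Z \left(-1 + Z\right) = 6 Z \left(-1 + Z\right)$)
$t = 0$ ($t = 3 - 3 = 0$)
$z = 0$
$j{\left(E \right)} = 36 + E$ ($j{\left(E \right)} = E + 6 \left(-2\right) \left(-1 - 2\right) = E + 6 \left(-2\right) \left(-3\right) = E + 36 = 36 + E$)
$770 j{\left(z \right)} - 320 = 770 \left(36 + 0\right) - 320 = 770 \cdot 36 - 320 = 27720 - 320 = 27400$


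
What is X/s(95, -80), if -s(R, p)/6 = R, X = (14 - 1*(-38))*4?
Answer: -104/285 ≈ -0.36491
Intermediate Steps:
X = 208 (X = (14 + 38)*4 = 52*4 = 208)
s(R, p) = -6*R
X/s(95, -80) = 208/((-6*95)) = 208/(-570) = 208*(-1/570) = -104/285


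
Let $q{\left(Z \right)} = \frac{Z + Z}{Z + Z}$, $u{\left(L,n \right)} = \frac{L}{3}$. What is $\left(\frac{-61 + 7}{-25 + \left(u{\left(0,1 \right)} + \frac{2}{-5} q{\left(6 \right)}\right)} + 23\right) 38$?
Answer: $\frac{121258}{127} \approx 954.79$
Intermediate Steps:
$u{\left(L,n \right)} = \frac{L}{3}$ ($u{\left(L,n \right)} = L \frac{1}{3} = \frac{L}{3}$)
$q{\left(Z \right)} = 1$ ($q{\left(Z \right)} = \frac{2 Z}{2 Z} = 2 Z \frac{1}{2 Z} = 1$)
$\left(\frac{-61 + 7}{-25 + \left(u{\left(0,1 \right)} + \frac{2}{-5} q{\left(6 \right)}\right)} + 23\right) 38 = \left(\frac{-61 + 7}{-25 + \left(\frac{1}{3} \cdot 0 + \frac{2}{-5} \cdot 1\right)} + 23\right) 38 = \left(- \frac{54}{-25 + \left(0 + 2 \left(- \frac{1}{5}\right) 1\right)} + 23\right) 38 = \left(- \frac{54}{-25 + \left(0 - \frac{2}{5}\right)} + 23\right) 38 = \left(- \frac{54}{-25 - \frac{2}{5}} + 23\right) 38 = \left(- \frac{54}{- \frac{127}{5}} + 23\right) 38 = \left(\left(-54\right) \left(- \frac{5}{127}\right) + 23\right) 38 = \left(\frac{270}{127} + 23\right) 38 = \frac{3191}{127} \cdot 38 = \frac{121258}{127}$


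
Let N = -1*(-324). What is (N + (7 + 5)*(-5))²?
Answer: 69696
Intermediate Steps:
N = 324
(N + (7 + 5)*(-5))² = (324 + (7 + 5)*(-5))² = (324 + 12*(-5))² = (324 - 60)² = 264² = 69696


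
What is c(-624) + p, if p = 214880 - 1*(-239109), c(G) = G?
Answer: 453365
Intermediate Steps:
p = 453989 (p = 214880 + 239109 = 453989)
c(-624) + p = -624 + 453989 = 453365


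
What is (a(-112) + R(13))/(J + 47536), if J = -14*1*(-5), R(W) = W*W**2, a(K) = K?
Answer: 2085/47606 ≈ 0.043797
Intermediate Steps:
R(W) = W**3
J = 70 (J = -14*(-5) = 70)
(a(-112) + R(13))/(J + 47536) = (-112 + 13**3)/(70 + 47536) = (-112 + 2197)/47606 = 2085*(1/47606) = 2085/47606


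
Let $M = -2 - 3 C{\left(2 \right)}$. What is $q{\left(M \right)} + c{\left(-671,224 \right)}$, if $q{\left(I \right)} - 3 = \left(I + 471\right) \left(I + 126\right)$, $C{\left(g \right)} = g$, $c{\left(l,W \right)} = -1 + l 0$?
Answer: $54636$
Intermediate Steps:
$c{\left(l,W \right)} = -1$ ($c{\left(l,W \right)} = -1 + 0 = -1$)
$M = -8$ ($M = -2 - 6 = -8$)
$q{\left(I \right)} = 3 + \left(126 + I\right) \left(471 + I\right)$ ($q{\left(I \right)} = 3 + \left(I + 471\right) \left(I + 126\right) = 3 + \left(471 + I\right) \left(126 + I\right) = 3 + \left(126 + I\right) \left(471 + I\right)$)
$q{\left(M \right)} + c{\left(-671,224 \right)} = \left(59349 + \left(-8\right)^{2} + 597 \left(-8\right)\right) - 1 = \left(59349 + 64 - 4776\right) - 1 = 54637 - 1 = 54636$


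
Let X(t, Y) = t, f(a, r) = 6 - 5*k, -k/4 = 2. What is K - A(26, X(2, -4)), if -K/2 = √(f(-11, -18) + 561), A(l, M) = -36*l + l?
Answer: 910 - 2*√607 ≈ 860.73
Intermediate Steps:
k = -8 (k = -4*2 = -8)
f(a, r) = 46 (f(a, r) = 6 - 5*(-8) = 6 + 40 = 46)
A(l, M) = -35*l
K = -2*√607 (K = -2*√(46 + 561) = -2*√607 ≈ -49.275)
K - A(26, X(2, -4)) = -2*√607 - (-35)*26 = -2*√607 - 1*(-910) = -2*√607 + 910 = 910 - 2*√607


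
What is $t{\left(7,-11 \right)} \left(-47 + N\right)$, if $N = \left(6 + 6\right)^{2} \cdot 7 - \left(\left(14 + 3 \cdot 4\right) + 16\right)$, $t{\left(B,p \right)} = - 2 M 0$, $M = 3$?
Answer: $0$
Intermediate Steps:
$t{\left(B,p \right)} = 0$ ($t{\left(B,p \right)} = \left(-2\right) 3 \cdot 0 = \left(-6\right) 0 = 0$)
$N = 966$ ($N = 12^{2} \cdot 7 - \left(\left(14 + 12\right) + 16\right) = 144 \cdot 7 - \left(26 + 16\right) = 1008 - 42 = 966$)
$t{\left(7,-11 \right)} \left(-47 + N\right) = 0 \left(-47 + 966\right) = 0 \cdot 919 = 0$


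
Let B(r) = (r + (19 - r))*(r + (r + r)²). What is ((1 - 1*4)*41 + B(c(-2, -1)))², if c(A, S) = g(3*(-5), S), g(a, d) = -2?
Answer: 20449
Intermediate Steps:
c(A, S) = -2
B(r) = 19*r + 76*r² (B(r) = 19*(r + (2*r)²) = 19*(r + 4*r²) = 19*r + 76*r²)
((1 - 1*4)*41 + B(c(-2, -1)))² = ((1 - 1*4)*41 + 19*(-2)*(1 + 4*(-2)))² = ((1 - 4)*41 + 19*(-2)*(1 - 8))² = (-3*41 + 19*(-2)*(-7))² = (-123 + 266)² = 143² = 20449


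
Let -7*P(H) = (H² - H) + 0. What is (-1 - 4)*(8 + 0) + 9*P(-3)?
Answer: -388/7 ≈ -55.429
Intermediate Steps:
P(H) = -H²/7 + H/7 (P(H) = -((H² - H) + 0)/7 = -(H² - H)/7 = -H²/7 + H/7)
(-1 - 4)*(8 + 0) + 9*P(-3) = (-1 - 4)*(8 + 0) + 9*((⅐)*(-3)*(1 - 1*(-3))) = -5*8 + 9*((⅐)*(-3)*(1 + 3)) = -40 + 9*((⅐)*(-3)*4) = -40 + 9*(-12/7) = -40 - 108/7 = -388/7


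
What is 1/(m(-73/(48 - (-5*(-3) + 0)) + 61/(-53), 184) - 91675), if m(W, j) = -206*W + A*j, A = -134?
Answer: -1749/202251227 ≈ -8.6477e-6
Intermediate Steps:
m(W, j) = -206*W - 134*j
1/(m(-73/(48 - (-5*(-3) + 0)) + 61/(-53), 184) - 91675) = 1/((-206*(-73/(48 - (-5*(-3) + 0)) + 61/(-53)) - 134*184) - 91675) = 1/((-206*(-73/(48 - (15 + 0)) + 61*(-1/53)) - 24656) - 91675) = 1/((-206*(-73/(48 - 1*15) - 61/53) - 24656) - 91675) = 1/((-206*(-73/(48 - 15) - 61/53) - 24656) - 91675) = 1/((-206*(-73/33 - 61/53) - 24656) - 91675) = 1/((-206*(-5882/1749) - 24656) - 91675) = 1/((1211692/1749 - 24656) - 91675) = 1/(-41911652/1749 - 91675) = 1/(-202251227/1749) = -1749/202251227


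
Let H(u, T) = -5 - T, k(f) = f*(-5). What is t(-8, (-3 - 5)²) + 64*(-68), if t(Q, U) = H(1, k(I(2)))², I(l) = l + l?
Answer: -4127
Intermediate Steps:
I(l) = 2*l
k(f) = -5*f
t(Q, U) = 225 (t(Q, U) = (-5 - (-5)*2*2)² = (-5 - (-5)*4)² = (-5 - 1*(-20))² = (-5 + 20)² = 15² = 225)
t(-8, (-3 - 5)²) + 64*(-68) = 225 + 64*(-68) = 225 - 4352 = -4127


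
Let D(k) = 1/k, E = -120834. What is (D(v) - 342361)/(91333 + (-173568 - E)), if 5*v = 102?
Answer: -34920817/3937098 ≈ -8.8697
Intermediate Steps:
v = 102/5 (v = (⅕)*102 = 102/5 ≈ 20.400)
(D(v) - 342361)/(91333 + (-173568 - E)) = (1/(102/5) - 342361)/(91333 + (-173568 - 1*(-120834))) = (5/102 - 342361)/(91333 + (-173568 + 120834)) = -34920817/(102*(91333 - 52734)) = -34920817/102/38599 = -34920817/102*1/38599 = -34920817/3937098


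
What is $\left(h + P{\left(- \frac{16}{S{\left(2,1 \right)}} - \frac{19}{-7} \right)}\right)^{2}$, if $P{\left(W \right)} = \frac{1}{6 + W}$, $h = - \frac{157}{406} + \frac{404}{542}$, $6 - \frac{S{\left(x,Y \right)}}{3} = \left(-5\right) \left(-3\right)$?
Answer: $\frac{8138538551394801}{37456080334918756} \approx 0.21728$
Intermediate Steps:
$S{\left(x,Y \right)} = -27$ ($S{\left(x,Y \right)} = 18 - 3 \left(\left(-5\right) \left(-3\right)\right) = 18 - 45 = -27$)
$h = \frac{39465}{110026}$ ($h = \left(-157\right) \frac{1}{406} + 404 \cdot \frac{1}{542} = - \frac{157}{406} + \frac{202}{271} = \frac{39465}{110026} \approx 0.35869$)
$\left(h + P{\left(- \frac{16}{S{\left(2,1 \right)}} - \frac{19}{-7} \right)}\right)^{2} = \left(\frac{39465}{110026} + \frac{1}{6 - \left(- \frac{19}{7} - \frac{16}{27}\right)}\right)^{2} = \left(\frac{39465}{110026} + \frac{1}{6 - - \frac{625}{189}}\right)^{2} = \left(\frac{39465}{110026} + \frac{1}{6 + \left(\frac{16}{27} + \frac{19}{7}\right)}\right)^{2} = \left(\frac{39465}{110026} + \frac{1}{6 + \frac{625}{189}}\right)^{2} = \left(\frac{39465}{110026} + \frac{1}{\frac{1759}{189}}\right)^{2} = \left(\frac{39465}{110026} + \frac{189}{1759}\right)^{2} = \left(\frac{90213849}{193535734}\right)^{2} = \frac{8138538551394801}{37456080334918756}$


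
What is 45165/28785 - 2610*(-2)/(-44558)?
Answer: 62073479/42753401 ≈ 1.4519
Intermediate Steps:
45165/28785 - 2610*(-2)/(-44558) = 45165*(1/28785) + 5220*(-1/44558) = 3011/1919 - 2610/22279 = 62073479/42753401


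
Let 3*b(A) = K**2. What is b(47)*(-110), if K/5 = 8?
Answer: -176000/3 ≈ -58667.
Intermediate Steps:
K = 40 (K = 5*8 = 40)
b(A) = 1600/3 (b(A) = (1/3)*40**2 = (1/3)*1600 = 1600/3)
b(47)*(-110) = (1600/3)*(-110) = -176000/3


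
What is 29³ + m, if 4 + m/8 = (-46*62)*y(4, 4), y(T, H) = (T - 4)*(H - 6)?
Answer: 24357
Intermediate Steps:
y(T, H) = (-6 + H)*(-4 + T) (y(T, H) = (-4 + T)*(-6 + H) = (-6 + H)*(-4 + T))
m = -32 (m = -32 + 8*((-46*62)*(24 - 6*4 - 4*4 + 4*4)) = -32 + 8*(-2852*(24 - 24 - 16 + 16)) = -32 + 8*(-2852*0) = -32 + 8*0 = -32 + 0 = -32)
29³ + m = 29³ - 32 = 24389 - 32 = 24357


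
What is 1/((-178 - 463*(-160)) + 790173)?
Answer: 1/864075 ≈ 1.1573e-6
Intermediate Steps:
1/((-178 - 463*(-160)) + 790173) = 1/((-178 + 74080) + 790173) = 1/(73902 + 790173) = 1/864075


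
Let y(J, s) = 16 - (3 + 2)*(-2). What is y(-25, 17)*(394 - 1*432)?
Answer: -988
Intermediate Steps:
y(J, s) = 26 (y(J, s) = 16 - 5*(-2) = 16 - 1*(-10) = 16 + 10 = 26)
y(-25, 17)*(394 - 1*432) = 26*(394 - 1*432) = 26*(394 - 432) = 26*(-38) = -988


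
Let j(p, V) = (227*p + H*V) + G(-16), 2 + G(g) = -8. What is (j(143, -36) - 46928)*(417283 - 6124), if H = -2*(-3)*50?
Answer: -10392866043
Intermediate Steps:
G(g) = -10 (G(g) = -2 - 8 = -10)
H = 300 (H = 6*50 = 300)
j(p, V) = -10 + 227*p + 300*V (j(p, V) = (227*p + 300*V) - 10 = -10 + 227*p + 300*V)
(j(143, -36) - 46928)*(417283 - 6124) = ((-10 + 227*143 + 300*(-36)) - 46928)*(417283 - 6124) = ((-10 + 32461 - 10800) - 46928)*411159 = (21651 - 46928)*411159 = -25277*411159 = -10392866043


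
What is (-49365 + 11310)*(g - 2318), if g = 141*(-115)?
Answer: 705273315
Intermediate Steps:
g = -16215
(-49365 + 11310)*(g - 2318) = (-49365 + 11310)*(-16215 - 2318) = -38055*(-18533) = 705273315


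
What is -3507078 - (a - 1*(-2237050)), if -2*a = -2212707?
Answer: -13700963/2 ≈ -6.8505e+6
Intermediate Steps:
a = 2212707/2 (a = -1/2*(-2212707) = 2212707/2 ≈ 1.1064e+6)
-3507078 - (a - 1*(-2237050)) = -3507078 - (2212707/2 - 1*(-2237050)) = -3507078 - (2212707/2 + 2237050) = -3507078 - 1*6686807/2 = -3507078 - 6686807/2 = -13700963/2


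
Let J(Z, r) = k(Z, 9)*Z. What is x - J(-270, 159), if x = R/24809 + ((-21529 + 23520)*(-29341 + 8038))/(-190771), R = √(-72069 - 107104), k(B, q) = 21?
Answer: 1124085843/190771 + I*√179173/24809 ≈ 5892.3 + 0.017062*I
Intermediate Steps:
R = I*√179173 (R = √(-179173) = I*√179173 ≈ 423.29*I)
J(Z, r) = 21*Z
x = 42414273/190771 + I*√179173/24809 (x = (I*√179173)/24809 + ((-21529 + 23520)*(-29341 + 8038))/(-190771) = (I*√179173)*(1/24809) + (1991*(-21303))*(-1/190771) = I*√179173/24809 - 42414273*(-1/190771) = I*√179173/24809 + 42414273/190771 = 42414273/190771 + I*√179173/24809 ≈ 222.33 + 0.017062*I)
x - J(-270, 159) = (42414273/190771 + I*√179173/24809) - 21*(-270) = (42414273/190771 + I*√179173/24809) - 1*(-5670) = (42414273/190771 + I*√179173/24809) + 5670 = 1124085843/190771 + I*√179173/24809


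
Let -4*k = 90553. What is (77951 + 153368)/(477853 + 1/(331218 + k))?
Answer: 25956494251/53620276101 ≈ 0.48408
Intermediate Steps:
k = -90553/4 (k = -1/4*90553 = -90553/4 ≈ -22638.)
(77951 + 153368)/(477853 + 1/(331218 + k)) = (77951 + 153368)/(477853 + 1/(331218 - 90553/4)) = 231319/(477853 + 1/(1234319/4)) = 231319/(477853 + 4/1234319) = 231319/(589823037111/1234319) = 231319*(1234319/589823037111) = 25956494251/53620276101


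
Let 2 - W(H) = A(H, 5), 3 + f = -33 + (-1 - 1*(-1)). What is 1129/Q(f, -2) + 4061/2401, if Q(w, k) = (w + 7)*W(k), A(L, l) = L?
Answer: -2239653/278516 ≈ -8.0414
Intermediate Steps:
f = -36 (f = -3 + (-33 + (-1 - 1*(-1))) = -3 + (-33 + (-1 + 1)) = -3 + (-33 + 0) = -3 - 33 = -36)
W(H) = 2 - H
Q(w, k) = (2 - k)*(7 + w) (Q(w, k) = (w + 7)*(2 - k) = (7 + w)*(2 - k) = (2 - k)*(7 + w))
1129/Q(f, -2) + 4061/2401 = 1129/((-(-2 - 2)*(7 - 36))) + 4061/2401 = 1129/((-1*(-4)*(-29))) + 4061*(1/2401) = 1129/(-116) + 4061/2401 = 1129*(-1/116) + 4061/2401 = -1129/116 + 4061/2401 = -2239653/278516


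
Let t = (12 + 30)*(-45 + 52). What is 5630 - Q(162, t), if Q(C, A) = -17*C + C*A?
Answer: -39244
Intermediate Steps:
t = 294 (t = 42*7 = 294)
Q(C, A) = -17*C + A*C
5630 - Q(162, t) = 5630 - 162*(-17 + 294) = 5630 - 162*277 = 5630 - 1*44874 = 5630 - 44874 = -39244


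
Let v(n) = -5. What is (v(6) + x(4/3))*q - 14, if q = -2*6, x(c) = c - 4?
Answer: 78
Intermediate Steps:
x(c) = -4 + c
q = -12
(v(6) + x(4/3))*q - 14 = (-5 + (-4 + 4/3))*(-12) - 14 = (-5 - 8/3)*(-12) - 14 = -23/3*(-12) - 14 = 92 - 14 = 78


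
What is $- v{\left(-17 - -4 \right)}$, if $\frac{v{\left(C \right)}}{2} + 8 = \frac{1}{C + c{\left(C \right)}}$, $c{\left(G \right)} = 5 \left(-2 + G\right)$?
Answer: $\frac{705}{44} \approx 16.023$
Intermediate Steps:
$c{\left(G \right)} = -10 + 5 G$
$v{\left(C \right)} = -16 + \frac{2}{-10 + 6 C}$ ($v{\left(C \right)} = -16 + \frac{2}{C + \left(-10 + 5 C\right)} = -16 + \frac{2}{-10 + 6 C}$)
$- v{\left(-17 - -4 \right)} = - \frac{3 \left(27 - 16 \left(-17 - -4\right)\right)}{-5 + 3 \left(-17 - -4\right)} = - \frac{3 \left(27 - 16 \left(-17 + 4\right)\right)}{-5 + 3 \left(-17 + 4\right)} = - \frac{3 \left(27 - -208\right)}{-5 + 3 \left(-13\right)} = - \frac{3 \left(27 + 208\right)}{-5 - 39} = - \frac{3 \cdot 235}{-44} = - \frac{3 \left(-1\right) 235}{44} = \left(-1\right) \left(- \frac{705}{44}\right) = \frac{705}{44}$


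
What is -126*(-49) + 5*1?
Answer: 6179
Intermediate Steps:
-126*(-49) + 5*1 = 6174 + 5 = 6179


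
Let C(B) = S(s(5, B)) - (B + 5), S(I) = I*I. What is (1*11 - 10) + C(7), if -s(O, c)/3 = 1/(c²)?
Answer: -26402/2401 ≈ -10.996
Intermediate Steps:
s(O, c) = -3/c²
S(I) = I²
C(B) = -5 - B + 9/B⁴ (C(B) = (-3/B²)² - (B + 5) = 9/B⁴ - (5 + B) = 9/B⁴ + (-5 - B) = -5 - B + 9/B⁴)
(1*11 - 10) + C(7) = (1*11 - 10) + (-5 - 1*7 + 9/7⁴) = (11 - 10) + (-5 - 7 + 9*(1/2401)) = 1 + (-5 - 7 + 9/2401) = 1 - 28803/2401 = -26402/2401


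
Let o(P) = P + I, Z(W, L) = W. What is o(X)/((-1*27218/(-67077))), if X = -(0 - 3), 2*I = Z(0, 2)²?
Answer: 201231/27218 ≈ 7.3933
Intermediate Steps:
I = 0 (I = (½)*0² = (½)*0 = 0)
X = 3 (X = -1*(-3) = 3)
o(P) = P (o(P) = P + 0 = P)
o(X)/((-1*27218/(-67077))) = 3/((-1*27218/(-67077))) = 3/((-27218*(-1/67077))) = 3/(27218/67077) = 3*(67077/27218) = 201231/27218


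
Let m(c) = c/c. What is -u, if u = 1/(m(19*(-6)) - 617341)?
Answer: 1/617340 ≈ 1.6199e-6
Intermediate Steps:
m(c) = 1
u = -1/617340 (u = 1/(1 - 617341) = 1/(-617340) = -1/617340 ≈ -1.6199e-6)
-u = -1*(-1/617340) = 1/617340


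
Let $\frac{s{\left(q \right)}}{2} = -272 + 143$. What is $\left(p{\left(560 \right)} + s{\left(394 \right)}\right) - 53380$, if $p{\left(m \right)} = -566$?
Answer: $-54204$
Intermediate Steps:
$s{\left(q \right)} = -258$ ($s{\left(q \right)} = 2 \left(-272 + 143\right) = 2 \left(-129\right) = -258$)
$\left(p{\left(560 \right)} + s{\left(394 \right)}\right) - 53380 = \left(-566 - 258\right) - 53380 = -824 - 53380 = -54204$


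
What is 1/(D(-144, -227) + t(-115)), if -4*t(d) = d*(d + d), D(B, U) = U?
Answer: -2/13679 ≈ -0.00014621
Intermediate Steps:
t(d) = -d²/2 (t(d) = -d*(d + d)/4 = -d*2*d/4 = -d²/2)
1/(D(-144, -227) + t(-115)) = 1/(-227 - ½*(-115)²) = 1/(-227 - ½*13225) = 1/(-227 - 13225/2) = 1/(-13679/2) = -2/13679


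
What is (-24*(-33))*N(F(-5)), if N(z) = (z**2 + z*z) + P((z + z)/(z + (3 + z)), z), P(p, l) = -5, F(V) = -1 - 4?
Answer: 35640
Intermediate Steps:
F(V) = -5
N(z) = -5 + 2*z**2 (N(z) = (z**2 + z*z) - 5 = (z**2 + z**2) - 5 = 2*z**2 - 5 = -5 + 2*z**2)
(-24*(-33))*N(F(-5)) = (-24*(-33))*(-5 + 2*(-5)**2) = 792*(-5 + 2*25) = 792*(-5 + 50) = 792*45 = 35640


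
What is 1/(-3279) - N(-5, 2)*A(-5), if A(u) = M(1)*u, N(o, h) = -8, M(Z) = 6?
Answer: -786961/3279 ≈ -240.00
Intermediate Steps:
A(u) = 6*u
1/(-3279) - N(-5, 2)*A(-5) = 1/(-3279) - (-8)*6*(-5) = -1/3279 - (-8)*(-30) = -1/3279 - 1*240 = -1/3279 - 240 = -786961/3279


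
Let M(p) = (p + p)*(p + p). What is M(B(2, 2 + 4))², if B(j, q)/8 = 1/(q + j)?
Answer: 16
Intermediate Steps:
B(j, q) = 8/(j + q) (B(j, q) = 8/(q + j) = 8/(j + q))
M(p) = 4*p² (M(p) = (2*p)*(2*p) = 4*p²)
M(B(2, 2 + 4))² = (4*(8/(2 + (2 + 4)))²)² = (4*(8/(2 + 6))²)² = (4*(8/8)²)² = (4*(8*(⅛))²)² = (4*1²)² = (4*1)² = 4² = 16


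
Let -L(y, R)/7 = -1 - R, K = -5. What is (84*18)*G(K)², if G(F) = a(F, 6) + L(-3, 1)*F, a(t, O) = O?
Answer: 6193152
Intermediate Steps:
L(y, R) = 7 + 7*R (L(y, R) = -7*(-1 - R) = 7 + 7*R)
G(F) = 6 + 14*F (G(F) = 6 + (7 + 7*1)*F = 6 + (7 + 7)*F = 6 + 14*F)
(84*18)*G(K)² = (84*18)*(6 + 14*(-5))² = 1512*(6 - 70)² = 1512*(-64)² = 1512*4096 = 6193152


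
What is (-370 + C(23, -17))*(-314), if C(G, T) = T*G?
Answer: 238954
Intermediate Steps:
C(G, T) = G*T
(-370 + C(23, -17))*(-314) = (-370 + 23*(-17))*(-314) = (-370 - 391)*(-314) = -761*(-314) = 238954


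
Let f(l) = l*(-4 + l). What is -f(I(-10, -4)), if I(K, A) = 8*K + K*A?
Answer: -1760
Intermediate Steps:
I(K, A) = 8*K + A*K
-f(I(-10, -4)) = -(-10*(8 - 4))*(-4 - 10*(8 - 4)) = -(-10*4)*(-4 - 10*4) = -(-40)*(-4 - 40) = -(-40)*(-44) = -1*1760 = -1760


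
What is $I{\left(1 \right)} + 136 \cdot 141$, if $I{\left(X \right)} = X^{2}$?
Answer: $19177$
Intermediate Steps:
$I{\left(1 \right)} + 136 \cdot 141 = 1^{2} + 136 \cdot 141 = 1 + 19176 = 19177$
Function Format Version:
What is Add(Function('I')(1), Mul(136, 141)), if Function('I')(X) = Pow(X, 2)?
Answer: 19177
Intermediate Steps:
Add(Function('I')(1), Mul(136, 141)) = Add(Pow(1, 2), Mul(136, 141)) = Add(1, 19176) = 19177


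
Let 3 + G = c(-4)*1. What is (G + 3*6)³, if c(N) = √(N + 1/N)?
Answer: (30 + I*√17)³/8 ≈ 3183.8 + 1382.8*I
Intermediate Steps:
G = -3 + I*√17/2 (G = -3 + √(-4 + 1/(-4))*1 = -3 + √(-4 - ¼)*1 = -3 + √(-17/4)*1 = -3 + (I*√17/2)*1 = -3 + I*√17/2 ≈ -3.0 + 2.0616*I)
(G + 3*6)³ = ((-3 + I*√17/2) + 3*6)³ = ((-3 + I*√17/2) + 18)³ = (15 + I*√17/2)³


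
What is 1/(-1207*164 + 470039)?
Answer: 1/272091 ≈ 3.6752e-6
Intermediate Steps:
1/(-1207*164 + 470039) = 1/(-197948 + 470039) = 1/272091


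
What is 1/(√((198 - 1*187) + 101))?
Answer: √7/28 ≈ 0.094491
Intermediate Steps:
1/(√((198 - 1*187) + 101)) = 1/(√((198 - 187) + 101)) = 1/(√(11 + 101)) = 1/(√112) = 1/(4*√7) = √7/28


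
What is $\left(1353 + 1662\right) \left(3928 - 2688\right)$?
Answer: $3738600$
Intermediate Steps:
$\left(1353 + 1662\right) \left(3928 - 2688\right) = 3015 \cdot 1240 = 3738600$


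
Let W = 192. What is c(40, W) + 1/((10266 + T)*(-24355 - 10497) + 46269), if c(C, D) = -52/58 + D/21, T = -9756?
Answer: 1023347999/124097757 ≈ 8.2463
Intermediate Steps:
c(C, D) = -26/29 + D/21 (c(C, D) = -52*1/58 + D*(1/21) = -26/29 + D/21)
c(40, W) + 1/((10266 + T)*(-24355 - 10497) + 46269) = (-26/29 + (1/21)*192) + 1/((10266 - 9756)*(-24355 - 10497) + 46269) = (-26/29 + 64/7) + 1/(510*(-34852) + 46269) = 1674/203 + 1/(-17774520 + 46269) = 1674/203 + 1/(-17728251) = 1674/203 - 1/17728251 = 1023347999/124097757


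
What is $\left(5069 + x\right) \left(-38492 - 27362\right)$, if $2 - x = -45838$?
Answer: $-3352561286$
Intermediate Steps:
$x = 45840$ ($x = 2 - -45838 = 2 + 45838 = 45840$)
$\left(5069 + x\right) \left(-38492 - 27362\right) = \left(5069 + 45840\right) \left(-38492 - 27362\right) = 50909 \left(-65854\right) = -3352561286$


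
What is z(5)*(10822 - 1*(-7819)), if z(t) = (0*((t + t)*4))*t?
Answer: 0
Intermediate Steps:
z(t) = 0 (z(t) = (0*((2*t)*4))*t = (0*(8*t))*t = 0*t = 0)
z(5)*(10822 - 1*(-7819)) = 0*(10822 - 1*(-7819)) = 0*(10822 + 7819) = 0*18641 = 0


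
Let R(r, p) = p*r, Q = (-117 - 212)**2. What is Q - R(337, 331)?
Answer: -3306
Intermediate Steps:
Q = 108241 (Q = (-329)**2 = 108241)
Q - R(337, 331) = 108241 - 331*337 = 108241 - 1*111547 = 108241 - 111547 = -3306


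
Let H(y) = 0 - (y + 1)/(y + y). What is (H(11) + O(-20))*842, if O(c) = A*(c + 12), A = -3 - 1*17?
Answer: 1476868/11 ≈ 1.3426e+5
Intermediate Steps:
A = -20 (A = -3 - 17 = -20)
H(y) = -(1 + y)/(2*y) (H(y) = 0 - (1 + y)/(2*y) = -(1 + y)/(2*y))
O(c) = -240 - 20*c (O(c) = -20*(c + 12) = -20*(12 + c) = -240 - 20*c)
(H(11) + O(-20))*842 = ((1/2)*(-1 - 1*11)/11 + (-240 - 20*(-20)))*842 = ((1/2)*(1/11)*(-1 - 11) + (-240 + 400))*842 = ((1/2)*(1/11)*(-12) + 160)*842 = (-6/11 + 160)*842 = (1754/11)*842 = 1476868/11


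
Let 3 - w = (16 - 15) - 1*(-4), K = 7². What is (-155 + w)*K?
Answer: -7693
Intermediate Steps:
K = 49
w = -2 (w = 3 - ((16 - 15) - 1*(-4)) = 3 - (1 + 4) = 3 - 1*5 = 3 - 5 = -2)
(-155 + w)*K = (-155 - 2)*49 = -157*49 = -7693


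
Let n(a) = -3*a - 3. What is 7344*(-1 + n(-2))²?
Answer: 29376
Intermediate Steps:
n(a) = -3 - 3*a
7344*(-1 + n(-2))² = 7344*(-1 + (-3 - 3*(-2)))² = 7344*(-1 + (-3 + 6))² = 7344*(-1 + 3)² = 7344*2² = 7344*4 = 29376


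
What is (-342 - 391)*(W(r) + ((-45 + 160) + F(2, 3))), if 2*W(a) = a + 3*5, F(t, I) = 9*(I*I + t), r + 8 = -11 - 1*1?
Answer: -310059/2 ≈ -1.5503e+5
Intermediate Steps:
r = -20 (r = -8 + (-11 - 1*1) = -8 + (-11 - 1) = -8 - 12 = -20)
F(t, I) = 9*t + 9*I² (F(t, I) = 9*(I² + t) = 9*(t + I²) = 9*t + 9*I²)
W(a) = 15/2 + a/2 (W(a) = (a + 3*5)/2 = (a + 15)/2 = (15 + a)/2 = 15/2 + a/2)
(-342 - 391)*(W(r) + ((-45 + 160) + F(2, 3))) = (-342 - 391)*((15/2 + (½)*(-20)) + ((-45 + 160) + (9*2 + 9*3²))) = -733*((15/2 - 10) + (115 + (18 + 9*9))) = -733*(-5/2 + (115 + (18 + 81))) = -733*(-5/2 + (115 + 99)) = -733*(-5/2 + 214) = -733*423/2 = -310059/2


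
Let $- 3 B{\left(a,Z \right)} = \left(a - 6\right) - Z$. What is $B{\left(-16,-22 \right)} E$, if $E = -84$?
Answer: $0$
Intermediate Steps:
$B{\left(a,Z \right)} = 2 - \frac{a}{3} + \frac{Z}{3}$ ($B{\left(a,Z \right)} = - \frac{\left(a - 6\right) - Z}{3} = - \frac{\left(-6 + a\right) - Z}{3} = - \frac{-6 + a - Z}{3} = 2 - \frac{a}{3} + \frac{Z}{3}$)
$B{\left(-16,-22 \right)} E = \left(2 - - \frac{16}{3} + \frac{1}{3} \left(-22\right)\right) \left(-84\right) = \left(2 + \frac{16}{3} - \frac{22}{3}\right) \left(-84\right) = 0 \left(-84\right) = 0$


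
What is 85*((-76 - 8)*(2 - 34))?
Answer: 228480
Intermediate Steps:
85*((-76 - 8)*(2 - 34)) = 85*(-84*(-32)) = 85*2688 = 228480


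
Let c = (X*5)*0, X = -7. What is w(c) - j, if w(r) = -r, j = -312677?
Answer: 312677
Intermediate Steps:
c = 0 (c = -7*5*0 = -35*0 = 0)
w(c) - j = -1*0 - 1*(-312677) = 0 + 312677 = 312677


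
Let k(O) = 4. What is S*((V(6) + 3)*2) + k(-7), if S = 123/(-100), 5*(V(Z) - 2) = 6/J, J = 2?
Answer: -1222/125 ≈ -9.7760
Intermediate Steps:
V(Z) = 13/5 (V(Z) = 2 + (6/2)/5 = 2 + (6*(1/2))/5 = 2 + (1/5)*3 = 2 + 3/5 = 13/5)
S = -123/100 (S = 123*(-1/100) = -123/100 ≈ -1.2300)
S*((V(6) + 3)*2) + k(-7) = -123*(13/5 + 3)*2/100 + 4 = -861*2/125 + 4 = -123/100*56/5 + 4 = -1722/125 + 4 = -1222/125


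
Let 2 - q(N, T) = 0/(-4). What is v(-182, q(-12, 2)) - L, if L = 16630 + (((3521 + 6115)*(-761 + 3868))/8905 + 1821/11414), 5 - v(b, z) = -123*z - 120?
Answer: -153410189851/7818590 ≈ -19621.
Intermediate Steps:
q(N, T) = 2 (q(N, T) = 2 - 0/(-4) = 2 - 0*(-1)/4 = 2 - 1*0 = 2 + 0 = 2)
v(b, z) = 125 + 123*z (v(b, z) = 5 - (-123*z - 120) = 5 - (-120 - 123*z) = 5 + (120 + 123*z) = 125 + 123*z)
L = 156310886741/7818590 (L = 16630 + ((9636*3107)*(1/8905) + 1821*(1/11414)) = 16630 + (29939052*(1/8905) + 1821/11414) = 16630 + (2303004/685 + 1821/11414) = 16630 + 26287735041/7818590 = 156310886741/7818590 ≈ 19992.)
v(-182, q(-12, 2)) - L = (125 + 123*2) - 1*156310886741/7818590 = (125 + 246) - 156310886741/7818590 = 371 - 156310886741/7818590 = -153410189851/7818590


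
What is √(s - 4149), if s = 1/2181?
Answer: 2*I*√4933949802/2181 ≈ 64.413*I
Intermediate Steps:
s = 1/2181 ≈ 0.00045851
√(s - 4149) = √(1/2181 - 4149) = √(-9048968/2181) = 2*I*√4933949802/2181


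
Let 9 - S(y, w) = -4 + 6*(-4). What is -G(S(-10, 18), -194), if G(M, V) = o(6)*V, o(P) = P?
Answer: 1164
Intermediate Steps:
S(y, w) = 37 (S(y, w) = 9 - (-4 + 6*(-4)) = 9 - (-4 - 24) = 9 - 1*(-28) = 9 + 28 = 37)
G(M, V) = 6*V
-G(S(-10, 18), -194) = -6*(-194) = -1*(-1164) = 1164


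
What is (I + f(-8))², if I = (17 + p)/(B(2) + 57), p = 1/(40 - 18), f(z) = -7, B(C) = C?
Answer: 75881521/1684804 ≈ 45.039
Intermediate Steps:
p = 1/22 ≈ 0.045455
I = 375/1298 (I = (17 + 1/22)/(2 + 57) = (375/22)/59 = (375/22)*(1/59) = 375/1298 ≈ 0.28891)
(I + f(-8))² = (375/1298 - 7)² = (-8711/1298)² = 75881521/1684804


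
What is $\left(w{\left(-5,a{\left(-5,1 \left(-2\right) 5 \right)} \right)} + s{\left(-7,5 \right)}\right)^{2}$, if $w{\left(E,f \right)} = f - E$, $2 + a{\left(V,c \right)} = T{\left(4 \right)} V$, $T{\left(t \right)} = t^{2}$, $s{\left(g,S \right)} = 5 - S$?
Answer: $5929$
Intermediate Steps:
$a{\left(V,c \right)} = -2 + 16 V$ ($a{\left(V,c \right)} = -2 + 4^{2} V = -2 + 16 V$)
$\left(w{\left(-5,a{\left(-5,1 \left(-2\right) 5 \right)} \right)} + s{\left(-7,5 \right)}\right)^{2} = \left(\left(\left(-2 + 16 \left(-5\right)\right) - -5\right) + \left(5 - 5\right)\right)^{2} = \left(\left(\left(-2 - 80\right) + 5\right) + \left(5 - 5\right)\right)^{2} = \left(\left(-82 + 5\right) + 0\right)^{2} = \left(-77 + 0\right)^{2} = \left(-77\right)^{2} = 5929$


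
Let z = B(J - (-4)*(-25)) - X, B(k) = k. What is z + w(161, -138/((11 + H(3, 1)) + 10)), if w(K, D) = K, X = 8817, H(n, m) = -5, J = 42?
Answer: -8714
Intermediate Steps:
z = -8875 (z = (42 - (-4)*(-25)) - 1*8817 = (42 - 1*100) - 8817 = (42 - 100) - 8817 = -58 - 8817 = -8875)
z + w(161, -138/((11 + H(3, 1)) + 10)) = -8875 + 161 = -8714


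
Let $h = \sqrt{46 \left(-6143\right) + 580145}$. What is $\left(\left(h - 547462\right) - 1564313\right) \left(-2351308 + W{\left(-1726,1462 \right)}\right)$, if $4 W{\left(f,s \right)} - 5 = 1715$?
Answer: $4964525388450 - 7052634 \sqrt{33063} \approx 4.9632 \cdot 10^{12}$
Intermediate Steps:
$h = 3 \sqrt{33063}$ ($h = \sqrt{-282578 + 580145} = \sqrt{297567} = 3 \sqrt{33063} \approx 545.5$)
$W{\left(f,s \right)} = 430$ ($W{\left(f,s \right)} = \frac{5}{4} + \frac{1}{4} \cdot 1715 = \frac{5}{4} + \frac{1715}{4} = 430$)
$\left(\left(h - 547462\right) - 1564313\right) \left(-2351308 + W{\left(-1726,1462 \right)}\right) = \left(\left(3 \sqrt{33063} - 547462\right) - 1564313\right) \left(-2351308 + 430\right) = \left(\left(-547462 + 3 \sqrt{33063}\right) - 1564313\right) \left(-2350878\right) = \left(-2111775 + 3 \sqrt{33063}\right) \left(-2350878\right) = 4964525388450 - 7052634 \sqrt{33063}$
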